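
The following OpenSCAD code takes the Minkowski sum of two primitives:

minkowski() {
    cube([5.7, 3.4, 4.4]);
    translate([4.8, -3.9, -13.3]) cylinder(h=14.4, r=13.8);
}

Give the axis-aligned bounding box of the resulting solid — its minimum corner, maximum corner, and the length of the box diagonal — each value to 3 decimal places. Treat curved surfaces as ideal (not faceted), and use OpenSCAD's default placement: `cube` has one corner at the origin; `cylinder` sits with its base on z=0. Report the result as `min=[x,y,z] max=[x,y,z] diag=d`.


A = translate([4.8, -3.9, -13.3]) cylinder(h=14.4, r=13.8) → bbox [-9,-17.7,-13.3] .. [18.6,9.9,1.1]
B = cube([5.7, 3.4, 4.4]) → bbox [0,0,0] .. [5.7,3.4,4.4]
lo = A.lo+B.lo = [-9+0, -17.7+0, -13.3+0] = [-9.000,-17.700,-13.300]
hi = A.hi+B.hi = [18.6+5.7, 9.9+3.4, 1.1+4.4] = [24.300,13.300,5.500]
diag = √(33.3²+31²+18.8²) = √2423.33 = 49.227

min=[-9.000,-17.700,-13.300] max=[24.300,13.300,5.500] diag=49.227


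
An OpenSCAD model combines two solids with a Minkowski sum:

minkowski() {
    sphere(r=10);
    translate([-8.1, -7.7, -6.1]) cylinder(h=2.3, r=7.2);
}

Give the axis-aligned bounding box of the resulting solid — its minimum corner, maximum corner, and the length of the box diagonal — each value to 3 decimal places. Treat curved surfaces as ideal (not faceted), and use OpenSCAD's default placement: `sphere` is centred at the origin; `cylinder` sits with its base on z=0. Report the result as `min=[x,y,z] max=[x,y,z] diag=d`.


A = translate([-8.1, -7.7, -6.1]) cylinder(h=2.3, r=7.2) → bbox [-15.3,-14.9,-6.1] .. [-0.9,-0.5,-3.8]
B = sphere(r=10) → bbox [-10,-10,-10] .. [10,10,10]
lo = A.lo+B.lo = [-15.3-10, -14.9-10, -6.1-10] = [-25.300,-24.900,-16.100]
hi = A.hi+B.hi = [-0.9+10, -0.5+10, -3.8+10] = [9.100,9.500,6.200]
diag = √(34.4²+34.4²+22.3²) = √2864.01 = 53.516

min=[-25.300,-24.900,-16.100] max=[9.100,9.500,6.200] diag=53.516


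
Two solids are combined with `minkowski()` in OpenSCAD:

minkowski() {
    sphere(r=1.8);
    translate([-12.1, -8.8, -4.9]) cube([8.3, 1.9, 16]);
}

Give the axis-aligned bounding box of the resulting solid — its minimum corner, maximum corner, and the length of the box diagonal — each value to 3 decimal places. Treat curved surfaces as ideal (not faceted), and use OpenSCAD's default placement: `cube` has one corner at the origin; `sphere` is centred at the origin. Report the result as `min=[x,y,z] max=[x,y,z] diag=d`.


A = translate([-12.1, -8.8, -4.9]) cube([8.3, 1.9, 16]) → bbox [-12.1,-8.8,-4.9] .. [-3.8,-6.9,11.1]
B = sphere(r=1.8) → bbox [-1.8,-1.8,-1.8] .. [1.8,1.8,1.8]
lo = A.lo+B.lo = [-12.1-1.8, -8.8-1.8, -4.9-1.8] = [-13.900,-10.600,-6.700]
hi = A.hi+B.hi = [-3.8+1.8, -6.9+1.8, 11.1+1.8] = [-2.000,-5.100,12.900]
diag = √(11.9²+5.5²+19.6²) = √556.02 = 23.580

min=[-13.900,-10.600,-6.700] max=[-2.000,-5.100,12.900] diag=23.580


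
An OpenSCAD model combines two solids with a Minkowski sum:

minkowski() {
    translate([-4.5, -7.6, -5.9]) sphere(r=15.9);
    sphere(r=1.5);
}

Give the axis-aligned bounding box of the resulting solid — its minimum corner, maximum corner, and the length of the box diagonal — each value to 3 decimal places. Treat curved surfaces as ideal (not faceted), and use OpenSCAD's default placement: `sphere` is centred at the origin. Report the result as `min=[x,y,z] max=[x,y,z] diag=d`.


A = translate([-4.5, -7.6, -5.9]) sphere(r=15.9) → bbox [-20.4,-23.5,-21.8] .. [11.4,8.3,10]
B = sphere(r=1.5) → bbox [-1.5,-1.5,-1.5] .. [1.5,1.5,1.5]
lo = A.lo+B.lo = [-20.4-1.5, -23.5-1.5, -21.8-1.5] = [-21.900,-25.000,-23.300]
hi = A.hi+B.hi = [11.4+1.5, 8.3+1.5, 10+1.5] = [12.900,9.800,11.500]
diag = √(34.8²+34.8²+34.8²) = √3633.12 = 60.275

min=[-21.900,-25.000,-23.300] max=[12.900,9.800,11.500] diag=60.275


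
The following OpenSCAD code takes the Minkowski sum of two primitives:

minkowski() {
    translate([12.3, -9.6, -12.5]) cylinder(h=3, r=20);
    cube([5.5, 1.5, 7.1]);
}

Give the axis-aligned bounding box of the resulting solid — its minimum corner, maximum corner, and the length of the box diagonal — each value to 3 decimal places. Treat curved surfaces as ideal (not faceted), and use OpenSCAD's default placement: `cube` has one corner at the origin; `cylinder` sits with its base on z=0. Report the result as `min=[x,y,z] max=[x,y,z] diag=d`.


A = translate([12.3, -9.6, -12.5]) cylinder(h=3, r=20) → bbox [-7.7,-29.6,-12.5] .. [32.3,10.4,-9.5]
B = cube([5.5, 1.5, 7.1]) → bbox [0,0,0] .. [5.5,1.5,7.1]
lo = A.lo+B.lo = [-7.7+0, -29.6+0, -12.5+0] = [-7.700,-29.600,-12.500]
hi = A.hi+B.hi = [32.3+5.5, 10.4+1.5, -9.5+7.1] = [37.800,11.900,-2.400]
diag = √(45.5²+41.5²+10.1²) = √3894.51 = 62.406

min=[-7.700,-29.600,-12.500] max=[37.800,11.900,-2.400] diag=62.406


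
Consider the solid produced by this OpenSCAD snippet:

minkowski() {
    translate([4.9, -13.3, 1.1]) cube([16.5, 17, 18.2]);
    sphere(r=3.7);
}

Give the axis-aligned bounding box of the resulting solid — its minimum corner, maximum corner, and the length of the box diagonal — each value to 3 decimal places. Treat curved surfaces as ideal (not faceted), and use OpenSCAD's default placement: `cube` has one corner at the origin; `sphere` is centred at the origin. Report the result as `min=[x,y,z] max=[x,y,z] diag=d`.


min=[1.200,-17.000,-2.600] max=[25.100,7.400,23.000] diag=42.684

A = translate([4.9, -13.3, 1.1]) cube([16.5, 17, 18.2]) → bbox [4.9,-13.3,1.1] .. [21.4,3.7,19.3]
B = sphere(r=3.7) → bbox [-3.7,-3.7,-3.7] .. [3.7,3.7,3.7]
lo = A.lo+B.lo = [4.9-3.7, -13.3-3.7, 1.1-3.7] = [1.200,-17.000,-2.600]
hi = A.hi+B.hi = [21.4+3.7, 3.7+3.7, 19.3+3.7] = [25.100,7.400,23.000]
diag = √(23.9²+24.4²+25.6²) = √1821.93 = 42.684


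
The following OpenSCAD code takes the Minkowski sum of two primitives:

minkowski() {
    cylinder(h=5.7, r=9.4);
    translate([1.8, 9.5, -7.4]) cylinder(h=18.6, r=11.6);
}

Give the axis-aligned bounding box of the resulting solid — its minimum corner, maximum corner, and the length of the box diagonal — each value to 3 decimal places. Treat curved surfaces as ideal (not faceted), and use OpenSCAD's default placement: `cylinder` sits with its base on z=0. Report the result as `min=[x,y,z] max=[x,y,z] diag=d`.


min=[-19.200,-11.500,-7.400] max=[22.800,30.500,16.900] diag=64.175

A = translate([1.8, 9.5, -7.4]) cylinder(h=18.6, r=11.6) → bbox [-9.8,-2.1,-7.4] .. [13.4,21.1,11.2]
B = cylinder(h=5.7, r=9.4) → bbox [-9.4,-9.4,0] .. [9.4,9.4,5.7]
lo = A.lo+B.lo = [-9.8-9.4, -2.1-9.4, -7.4+0] = [-19.200,-11.500,-7.400]
hi = A.hi+B.hi = [13.4+9.4, 21.1+9.4, 11.2+5.7] = [22.800,30.500,16.900]
diag = √(42²+42²+24.3²) = √4118.49 = 64.175


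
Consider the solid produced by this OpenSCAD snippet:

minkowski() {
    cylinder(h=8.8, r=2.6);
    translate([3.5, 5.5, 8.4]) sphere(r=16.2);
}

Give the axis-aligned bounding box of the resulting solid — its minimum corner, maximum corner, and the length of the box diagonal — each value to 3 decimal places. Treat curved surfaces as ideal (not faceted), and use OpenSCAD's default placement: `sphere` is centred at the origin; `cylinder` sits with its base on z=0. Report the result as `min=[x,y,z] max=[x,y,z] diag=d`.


min=[-15.300,-13.300,-7.800] max=[22.300,24.300,33.400] diag=67.268

A = translate([3.5, 5.5, 8.4]) sphere(r=16.2) → bbox [-12.7,-10.7,-7.8] .. [19.7,21.7,24.6]
B = cylinder(h=8.8, r=2.6) → bbox [-2.6,-2.6,0] .. [2.6,2.6,8.8]
lo = A.lo+B.lo = [-12.7-2.6, -10.7-2.6, -7.8+0] = [-15.300,-13.300,-7.800]
hi = A.hi+B.hi = [19.7+2.6, 21.7+2.6, 24.6+8.8] = [22.300,24.300,33.400]
diag = √(37.6²+37.6²+41.2²) = √4524.96 = 67.268


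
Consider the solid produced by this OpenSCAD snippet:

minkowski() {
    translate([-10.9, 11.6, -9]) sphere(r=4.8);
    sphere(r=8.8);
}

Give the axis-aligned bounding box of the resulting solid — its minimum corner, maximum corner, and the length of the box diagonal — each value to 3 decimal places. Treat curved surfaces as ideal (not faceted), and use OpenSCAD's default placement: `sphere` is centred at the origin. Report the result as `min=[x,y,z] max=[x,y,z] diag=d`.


min=[-24.500,-2.000,-22.600] max=[2.700,25.200,4.600] diag=47.112

A = translate([-10.9, 11.6, -9]) sphere(r=4.8) → bbox [-15.7,6.8,-13.8] .. [-6.1,16.4,-4.2]
B = sphere(r=8.8) → bbox [-8.8,-8.8,-8.8] .. [8.8,8.8,8.8]
lo = A.lo+B.lo = [-15.7-8.8, 6.8-8.8, -13.8-8.8] = [-24.500,-2.000,-22.600]
hi = A.hi+B.hi = [-6.1+8.8, 16.4+8.8, -4.2+8.8] = [2.700,25.200,4.600]
diag = √(27.2²+27.2²+27.2²) = √2219.52 = 47.112


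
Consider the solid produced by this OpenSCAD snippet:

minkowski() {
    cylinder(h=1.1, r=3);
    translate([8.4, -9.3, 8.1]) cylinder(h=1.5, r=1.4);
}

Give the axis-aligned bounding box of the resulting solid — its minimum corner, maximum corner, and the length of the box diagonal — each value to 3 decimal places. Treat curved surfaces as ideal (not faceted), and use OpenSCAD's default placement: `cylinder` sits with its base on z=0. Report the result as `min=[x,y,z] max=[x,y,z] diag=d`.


min=[4.000,-13.700,8.100] max=[12.800,-4.900,10.700] diag=12.714

A = translate([8.4, -9.3, 8.1]) cylinder(h=1.5, r=1.4) → bbox [7,-10.7,8.1] .. [9.8,-7.9,9.6]
B = cylinder(h=1.1, r=3) → bbox [-3,-3,0] .. [3,3,1.1]
lo = A.lo+B.lo = [7-3, -10.7-3, 8.1+0] = [4.000,-13.700,8.100]
hi = A.hi+B.hi = [9.8+3, -7.9+3, 9.6+1.1] = [12.800,-4.900,10.700]
diag = √(8.8²+8.8²+2.6²) = √161.64 = 12.714


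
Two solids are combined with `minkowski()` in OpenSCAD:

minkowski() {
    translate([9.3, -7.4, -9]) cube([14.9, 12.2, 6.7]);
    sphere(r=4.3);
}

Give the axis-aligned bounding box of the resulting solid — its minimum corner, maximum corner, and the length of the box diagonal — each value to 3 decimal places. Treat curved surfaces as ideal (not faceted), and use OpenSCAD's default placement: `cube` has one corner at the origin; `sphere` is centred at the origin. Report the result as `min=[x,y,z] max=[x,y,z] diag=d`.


A = translate([9.3, -7.4, -9]) cube([14.9, 12.2, 6.7]) → bbox [9.3,-7.4,-9] .. [24.2,4.8,-2.3]
B = sphere(r=4.3) → bbox [-4.3,-4.3,-4.3] .. [4.3,4.3,4.3]
lo = A.lo+B.lo = [9.3-4.3, -7.4-4.3, -9-4.3] = [5.000,-11.700,-13.300]
hi = A.hi+B.hi = [24.2+4.3, 4.8+4.3, -2.3+4.3] = [28.500,9.100,2.000]
diag = √(23.5²+20.8²+15.3²) = √1218.98 = 34.914

min=[5.000,-11.700,-13.300] max=[28.500,9.100,2.000] diag=34.914


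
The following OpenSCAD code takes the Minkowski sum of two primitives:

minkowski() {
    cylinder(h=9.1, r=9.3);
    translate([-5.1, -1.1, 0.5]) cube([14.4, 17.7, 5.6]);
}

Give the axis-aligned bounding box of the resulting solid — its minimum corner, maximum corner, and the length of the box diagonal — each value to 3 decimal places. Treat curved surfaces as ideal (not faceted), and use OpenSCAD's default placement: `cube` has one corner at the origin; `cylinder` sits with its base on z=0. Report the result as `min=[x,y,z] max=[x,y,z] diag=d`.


A = translate([-5.1, -1.1, 0.5]) cube([14.4, 17.7, 5.6]) → bbox [-5.1,-1.1,0.5] .. [9.3,16.6,6.1]
B = cylinder(h=9.1, r=9.3) → bbox [-9.3,-9.3,0] .. [9.3,9.3,9.1]
lo = A.lo+B.lo = [-5.1-9.3, -1.1-9.3, 0.5+0] = [-14.400,-10.400,0.500]
hi = A.hi+B.hi = [9.3+9.3, 16.6+9.3, 6.1+9.1] = [18.600,25.900,15.200]
diag = √(33²+36.3²+14.7²) = √2622.78 = 51.213

min=[-14.400,-10.400,0.500] max=[18.600,25.900,15.200] diag=51.213


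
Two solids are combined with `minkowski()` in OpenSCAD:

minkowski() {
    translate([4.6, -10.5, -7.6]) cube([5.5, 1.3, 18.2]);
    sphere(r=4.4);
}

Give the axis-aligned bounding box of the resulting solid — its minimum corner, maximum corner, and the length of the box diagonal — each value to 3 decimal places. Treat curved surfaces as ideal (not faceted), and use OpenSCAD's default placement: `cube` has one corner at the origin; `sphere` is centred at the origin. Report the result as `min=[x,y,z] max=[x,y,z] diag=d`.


min=[0.200,-14.900,-12.000] max=[14.500,-4.800,15.000] diag=32.179

A = translate([4.6, -10.5, -7.6]) cube([5.5, 1.3, 18.2]) → bbox [4.6,-10.5,-7.6] .. [10.1,-9.2,10.6]
B = sphere(r=4.4) → bbox [-4.4,-4.4,-4.4] .. [4.4,4.4,4.4]
lo = A.lo+B.lo = [4.6-4.4, -10.5-4.4, -7.6-4.4] = [0.200,-14.900,-12.000]
hi = A.hi+B.hi = [10.1+4.4, -9.2+4.4, 10.6+4.4] = [14.500,-4.800,15.000]
diag = √(14.3²+10.1²+27²) = √1035.5 = 32.179


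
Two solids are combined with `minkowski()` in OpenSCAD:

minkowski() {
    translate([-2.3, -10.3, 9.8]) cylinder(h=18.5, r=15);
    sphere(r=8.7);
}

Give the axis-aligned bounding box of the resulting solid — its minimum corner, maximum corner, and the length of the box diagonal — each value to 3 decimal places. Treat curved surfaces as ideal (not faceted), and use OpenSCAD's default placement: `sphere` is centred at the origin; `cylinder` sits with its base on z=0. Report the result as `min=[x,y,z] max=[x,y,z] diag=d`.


A = translate([-2.3, -10.3, 9.8]) cylinder(h=18.5, r=15) → bbox [-17.3,-25.3,9.8] .. [12.7,4.7,28.3]
B = sphere(r=8.7) → bbox [-8.7,-8.7,-8.7] .. [8.7,8.7,8.7]
lo = A.lo+B.lo = [-17.3-8.7, -25.3-8.7, 9.8-8.7] = [-26.000,-34.000,1.100]
hi = A.hi+B.hi = [12.7+8.7, 4.7+8.7, 28.3+8.7] = [21.400,13.400,37.000]
diag = √(47.4²+47.4²+35.9²) = √5782.33 = 76.042

min=[-26.000,-34.000,1.100] max=[21.400,13.400,37.000] diag=76.042


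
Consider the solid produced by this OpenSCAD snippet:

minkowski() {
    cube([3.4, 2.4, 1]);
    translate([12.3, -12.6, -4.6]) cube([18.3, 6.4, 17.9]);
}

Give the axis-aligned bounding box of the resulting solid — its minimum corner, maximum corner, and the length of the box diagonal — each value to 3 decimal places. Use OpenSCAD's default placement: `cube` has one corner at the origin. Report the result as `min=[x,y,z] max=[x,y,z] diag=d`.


A = translate([12.3, -12.6, -4.6]) cube([18.3, 6.4, 17.9]) → bbox [12.3,-12.6,-4.6] .. [30.6,-6.2,13.3]
B = cube([3.4, 2.4, 1]) → bbox [0,0,0] .. [3.4,2.4,1]
lo = A.lo+B.lo = [12.3+0, -12.6+0, -4.6+0] = [12.300,-12.600,-4.600]
hi = A.hi+B.hi = [30.6+3.4, -6.2+2.4, 13.3+1] = [34.000,-3.800,14.300]
diag = √(21.7²+8.8²+18.9²) = √905.54 = 30.092

min=[12.300,-12.600,-4.600] max=[34.000,-3.800,14.300] diag=30.092


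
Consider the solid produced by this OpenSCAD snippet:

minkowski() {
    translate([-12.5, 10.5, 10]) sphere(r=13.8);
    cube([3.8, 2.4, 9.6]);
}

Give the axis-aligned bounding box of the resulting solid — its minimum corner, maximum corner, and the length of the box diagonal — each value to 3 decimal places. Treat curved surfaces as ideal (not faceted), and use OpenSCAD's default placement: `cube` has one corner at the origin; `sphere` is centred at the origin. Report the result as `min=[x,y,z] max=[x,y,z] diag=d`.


A = translate([-12.5, 10.5, 10]) sphere(r=13.8) → bbox [-26.3,-3.3,-3.8] .. [1.3,24.3,23.8]
B = cube([3.8, 2.4, 9.6]) → bbox [0,0,0] .. [3.8,2.4,9.6]
lo = A.lo+B.lo = [-26.3+0, -3.3+0, -3.8+0] = [-26.300,-3.300,-3.800]
hi = A.hi+B.hi = [1.3+3.8, 24.3+2.4, 23.8+9.6] = [5.100,26.700,33.400]
diag = √(31.4²+30²+37.2²) = √3269.8 = 57.182

min=[-26.300,-3.300,-3.800] max=[5.100,26.700,33.400] diag=57.182


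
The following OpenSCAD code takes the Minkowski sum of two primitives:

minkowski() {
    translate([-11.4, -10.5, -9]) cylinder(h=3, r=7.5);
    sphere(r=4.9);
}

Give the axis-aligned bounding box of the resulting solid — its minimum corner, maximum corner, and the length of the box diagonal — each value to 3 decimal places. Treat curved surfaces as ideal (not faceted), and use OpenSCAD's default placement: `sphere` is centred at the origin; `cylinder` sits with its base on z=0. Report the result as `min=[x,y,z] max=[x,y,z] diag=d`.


min=[-23.800,-22.900,-13.900] max=[1.000,1.900,-1.100] diag=37.335

A = translate([-11.4, -10.5, -9]) cylinder(h=3, r=7.5) → bbox [-18.9,-18,-9] .. [-3.9,-3,-6]
B = sphere(r=4.9) → bbox [-4.9,-4.9,-4.9] .. [4.9,4.9,4.9]
lo = A.lo+B.lo = [-18.9-4.9, -18-4.9, -9-4.9] = [-23.800,-22.900,-13.900]
hi = A.hi+B.hi = [-3.9+4.9, -3+4.9, -6+4.9] = [1.000,1.900,-1.100]
diag = √(24.8²+24.8²+12.8²) = √1393.92 = 37.335


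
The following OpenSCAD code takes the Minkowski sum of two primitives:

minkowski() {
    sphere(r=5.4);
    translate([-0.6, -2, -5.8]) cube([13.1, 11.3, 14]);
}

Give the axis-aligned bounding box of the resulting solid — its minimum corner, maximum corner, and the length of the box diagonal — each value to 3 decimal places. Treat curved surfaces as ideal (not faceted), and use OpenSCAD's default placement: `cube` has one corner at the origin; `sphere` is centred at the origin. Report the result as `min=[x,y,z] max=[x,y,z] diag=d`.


min=[-6.000,-7.400,-11.200] max=[17.900,14.700,13.600] diag=40.923

A = translate([-0.6, -2, -5.8]) cube([13.1, 11.3, 14]) → bbox [-0.6,-2,-5.8] .. [12.5,9.3,8.2]
B = sphere(r=5.4) → bbox [-5.4,-5.4,-5.4] .. [5.4,5.4,5.4]
lo = A.lo+B.lo = [-0.6-5.4, -2-5.4, -5.8-5.4] = [-6.000,-7.400,-11.200]
hi = A.hi+B.hi = [12.5+5.4, 9.3+5.4, 8.2+5.4] = [17.900,14.700,13.600]
diag = √(23.9²+22.1²+24.8²) = √1674.66 = 40.923


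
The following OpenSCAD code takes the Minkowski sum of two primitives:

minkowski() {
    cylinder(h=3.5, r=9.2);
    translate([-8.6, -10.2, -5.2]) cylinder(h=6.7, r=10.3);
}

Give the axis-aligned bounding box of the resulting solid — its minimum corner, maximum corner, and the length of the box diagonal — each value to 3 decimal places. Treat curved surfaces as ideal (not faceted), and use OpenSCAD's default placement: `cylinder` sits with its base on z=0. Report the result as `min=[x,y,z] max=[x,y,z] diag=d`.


A = translate([-8.6, -10.2, -5.2]) cylinder(h=6.7, r=10.3) → bbox [-18.9,-20.5,-5.2] .. [1.7,0.1,1.5]
B = cylinder(h=3.5, r=9.2) → bbox [-9.2,-9.2,0] .. [9.2,9.2,3.5]
lo = A.lo+B.lo = [-18.9-9.2, -20.5-9.2, -5.2+0] = [-28.100,-29.700,-5.200]
hi = A.hi+B.hi = [1.7+9.2, 0.1+9.2, 1.5+3.5] = [10.900,9.300,5.000]
diag = √(39²+39²+10.2²) = √3146.04 = 56.090

min=[-28.100,-29.700,-5.200] max=[10.900,9.300,5.000] diag=56.090


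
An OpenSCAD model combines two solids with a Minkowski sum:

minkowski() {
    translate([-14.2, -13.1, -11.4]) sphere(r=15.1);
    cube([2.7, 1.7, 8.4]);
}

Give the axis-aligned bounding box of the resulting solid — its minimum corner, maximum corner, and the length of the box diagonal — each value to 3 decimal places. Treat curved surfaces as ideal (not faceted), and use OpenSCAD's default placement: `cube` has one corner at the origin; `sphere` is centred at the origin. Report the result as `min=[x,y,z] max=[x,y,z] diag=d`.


A = translate([-14.2, -13.1, -11.4]) sphere(r=15.1) → bbox [-29.3,-28.2,-26.5] .. [0.9,2,3.7]
B = cube([2.7, 1.7, 8.4]) → bbox [0,0,0] .. [2.7,1.7,8.4]
lo = A.lo+B.lo = [-29.3+0, -28.2+0, -26.5+0] = [-29.300,-28.200,-26.500]
hi = A.hi+B.hi = [0.9+2.7, 2+1.7, 3.7+8.4] = [3.600,3.700,12.100]
diag = √(32.9²+31.9²+38.6²) = √3589.98 = 59.916

min=[-29.300,-28.200,-26.500] max=[3.600,3.700,12.100] diag=59.916


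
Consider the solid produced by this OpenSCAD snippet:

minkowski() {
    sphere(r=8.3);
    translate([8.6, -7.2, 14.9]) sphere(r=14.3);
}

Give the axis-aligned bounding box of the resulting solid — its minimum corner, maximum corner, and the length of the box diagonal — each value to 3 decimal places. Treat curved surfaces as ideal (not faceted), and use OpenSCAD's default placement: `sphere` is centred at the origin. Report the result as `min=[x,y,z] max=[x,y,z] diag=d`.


min=[-14.000,-29.800,-7.700] max=[31.200,15.400,37.500] diag=78.289

A = translate([8.6, -7.2, 14.9]) sphere(r=14.3) → bbox [-5.7,-21.5,0.6] .. [22.9,7.1,29.2]
B = sphere(r=8.3) → bbox [-8.3,-8.3,-8.3] .. [8.3,8.3,8.3]
lo = A.lo+B.lo = [-5.7-8.3, -21.5-8.3, 0.6-8.3] = [-14.000,-29.800,-7.700]
hi = A.hi+B.hi = [22.9+8.3, 7.1+8.3, 29.2+8.3] = [31.200,15.400,37.500]
diag = √(45.2²+45.2²+45.2²) = √6129.12 = 78.289


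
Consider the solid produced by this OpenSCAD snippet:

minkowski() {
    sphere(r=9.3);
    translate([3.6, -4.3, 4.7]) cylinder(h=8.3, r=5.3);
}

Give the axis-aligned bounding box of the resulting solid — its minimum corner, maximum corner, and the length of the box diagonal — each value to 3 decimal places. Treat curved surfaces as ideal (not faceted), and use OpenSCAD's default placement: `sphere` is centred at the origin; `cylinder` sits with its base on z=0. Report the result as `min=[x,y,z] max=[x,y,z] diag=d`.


min=[-11.000,-18.900,-4.600] max=[18.200,10.300,22.300] diag=49.284

A = translate([3.6, -4.3, 4.7]) cylinder(h=8.3, r=5.3) → bbox [-1.7,-9.6,4.7] .. [8.9,1,13]
B = sphere(r=9.3) → bbox [-9.3,-9.3,-9.3] .. [9.3,9.3,9.3]
lo = A.lo+B.lo = [-1.7-9.3, -9.6-9.3, 4.7-9.3] = [-11.000,-18.900,-4.600]
hi = A.hi+B.hi = [8.9+9.3, 1+9.3, 13+9.3] = [18.200,10.300,22.300]
diag = √(29.2²+29.2²+26.9²) = √2428.89 = 49.284


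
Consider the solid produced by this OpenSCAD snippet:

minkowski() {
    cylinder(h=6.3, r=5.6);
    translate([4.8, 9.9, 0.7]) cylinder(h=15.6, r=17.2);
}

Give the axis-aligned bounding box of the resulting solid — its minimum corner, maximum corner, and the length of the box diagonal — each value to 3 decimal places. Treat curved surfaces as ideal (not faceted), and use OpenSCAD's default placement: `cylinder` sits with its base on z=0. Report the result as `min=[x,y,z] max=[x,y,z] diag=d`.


A = translate([4.8, 9.9, 0.7]) cylinder(h=15.6, r=17.2) → bbox [-12.4,-7.3,0.7] .. [22,27.1,16.3]
B = cylinder(h=6.3, r=5.6) → bbox [-5.6,-5.6,0] .. [5.6,5.6,6.3]
lo = A.lo+B.lo = [-12.4-5.6, -7.3-5.6, 0.7+0] = [-18.000,-12.900,0.700]
hi = A.hi+B.hi = [22+5.6, 27.1+5.6, 16.3+6.3] = [27.600,32.700,22.600]
diag = √(45.6²+45.6²+21.9²) = √4638.33 = 68.105

min=[-18.000,-12.900,0.700] max=[27.600,32.700,22.600] diag=68.105


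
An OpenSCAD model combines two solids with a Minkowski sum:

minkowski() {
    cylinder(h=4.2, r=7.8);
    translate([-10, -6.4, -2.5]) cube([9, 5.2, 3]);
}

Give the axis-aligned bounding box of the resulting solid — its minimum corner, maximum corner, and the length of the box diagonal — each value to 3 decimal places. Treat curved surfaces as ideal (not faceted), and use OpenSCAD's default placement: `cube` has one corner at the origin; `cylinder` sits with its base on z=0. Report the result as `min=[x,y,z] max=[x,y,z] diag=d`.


A = translate([-10, -6.4, -2.5]) cube([9, 5.2, 3]) → bbox [-10,-6.4,-2.5] .. [-1,-1.2,0.5]
B = cylinder(h=4.2, r=7.8) → bbox [-7.8,-7.8,0] .. [7.8,7.8,4.2]
lo = A.lo+B.lo = [-10-7.8, -6.4-7.8, -2.5+0] = [-17.800,-14.200,-2.500]
hi = A.hi+B.hi = [-1+7.8, -1.2+7.8, 0.5+4.2] = [6.800,6.600,4.700]
diag = √(24.6²+20.8²+7.2²) = √1089.64 = 33.010

min=[-17.800,-14.200,-2.500] max=[6.800,6.600,4.700] diag=33.010


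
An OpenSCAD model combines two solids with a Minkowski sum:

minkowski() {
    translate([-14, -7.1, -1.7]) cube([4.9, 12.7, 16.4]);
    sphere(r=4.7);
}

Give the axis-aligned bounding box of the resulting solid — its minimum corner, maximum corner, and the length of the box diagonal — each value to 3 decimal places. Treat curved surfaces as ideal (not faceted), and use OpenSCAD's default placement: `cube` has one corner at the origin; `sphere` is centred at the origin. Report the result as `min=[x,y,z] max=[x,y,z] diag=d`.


min=[-18.700,-11.800,-6.400] max=[-4.400,10.300,19.400] diag=36.858

A = translate([-14, -7.1, -1.7]) cube([4.9, 12.7, 16.4]) → bbox [-14,-7.1,-1.7] .. [-9.1,5.6,14.7]
B = sphere(r=4.7) → bbox [-4.7,-4.7,-4.7] .. [4.7,4.7,4.7]
lo = A.lo+B.lo = [-14-4.7, -7.1-4.7, -1.7-4.7] = [-18.700,-11.800,-6.400]
hi = A.hi+B.hi = [-9.1+4.7, 5.6+4.7, 14.7+4.7] = [-4.400,10.300,19.400]
diag = √(14.3²+22.1²+25.8²) = √1358.54 = 36.858


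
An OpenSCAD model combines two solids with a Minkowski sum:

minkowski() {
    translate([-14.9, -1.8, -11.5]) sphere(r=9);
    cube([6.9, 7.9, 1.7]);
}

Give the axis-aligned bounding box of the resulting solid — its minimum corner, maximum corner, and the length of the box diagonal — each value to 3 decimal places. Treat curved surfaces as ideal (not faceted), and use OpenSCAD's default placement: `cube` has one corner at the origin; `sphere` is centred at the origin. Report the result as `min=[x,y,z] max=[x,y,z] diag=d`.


min=[-23.900,-10.800,-20.500] max=[1.000,15.100,-0.800] diag=40.975

A = translate([-14.9, -1.8, -11.5]) sphere(r=9) → bbox [-23.9,-10.8,-20.5] .. [-5.9,7.2,-2.5]
B = cube([6.9, 7.9, 1.7]) → bbox [0,0,0] .. [6.9,7.9,1.7]
lo = A.lo+B.lo = [-23.9+0, -10.8+0, -20.5+0] = [-23.900,-10.800,-20.500]
hi = A.hi+B.hi = [-5.9+6.9, 7.2+7.9, -2.5+1.7] = [1.000,15.100,-0.800]
diag = √(24.9²+25.9²+19.7²) = √1678.91 = 40.975


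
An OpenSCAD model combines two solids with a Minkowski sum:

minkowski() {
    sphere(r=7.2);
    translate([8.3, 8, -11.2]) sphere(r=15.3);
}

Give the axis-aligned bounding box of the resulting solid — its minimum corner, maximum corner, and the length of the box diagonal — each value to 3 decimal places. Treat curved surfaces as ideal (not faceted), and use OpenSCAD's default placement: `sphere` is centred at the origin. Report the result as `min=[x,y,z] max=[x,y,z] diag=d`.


min=[-14.200,-14.500,-33.700] max=[30.800,30.500,11.300] diag=77.942

A = translate([8.3, 8, -11.2]) sphere(r=15.3) → bbox [-7,-7.3,-26.5] .. [23.6,23.3,4.1]
B = sphere(r=7.2) → bbox [-7.2,-7.2,-7.2] .. [7.2,7.2,7.2]
lo = A.lo+B.lo = [-7-7.2, -7.3-7.2, -26.5-7.2] = [-14.200,-14.500,-33.700]
hi = A.hi+B.hi = [23.6+7.2, 23.3+7.2, 4.1+7.2] = [30.800,30.500,11.300]
diag = √(45²+45²+45²) = √6075 = 77.942


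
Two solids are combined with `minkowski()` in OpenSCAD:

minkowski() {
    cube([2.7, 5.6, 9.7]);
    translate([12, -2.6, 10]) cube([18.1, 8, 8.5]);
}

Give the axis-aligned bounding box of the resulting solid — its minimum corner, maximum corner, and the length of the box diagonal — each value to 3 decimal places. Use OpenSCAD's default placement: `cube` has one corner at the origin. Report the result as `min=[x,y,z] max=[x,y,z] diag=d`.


min=[12.000,-2.600,10.000] max=[32.800,11.000,28.200] diag=30.803

A = translate([12, -2.6, 10]) cube([18.1, 8, 8.5]) → bbox [12,-2.6,10] .. [30.1,5.4,18.5]
B = cube([2.7, 5.6, 9.7]) → bbox [0,0,0] .. [2.7,5.6,9.7]
lo = A.lo+B.lo = [12+0, -2.6+0, 10+0] = [12.000,-2.600,10.000]
hi = A.hi+B.hi = [30.1+2.7, 5.4+5.6, 18.5+9.7] = [32.800,11.000,28.200]
diag = √(20.8²+13.6²+18.2²) = √948.84 = 30.803


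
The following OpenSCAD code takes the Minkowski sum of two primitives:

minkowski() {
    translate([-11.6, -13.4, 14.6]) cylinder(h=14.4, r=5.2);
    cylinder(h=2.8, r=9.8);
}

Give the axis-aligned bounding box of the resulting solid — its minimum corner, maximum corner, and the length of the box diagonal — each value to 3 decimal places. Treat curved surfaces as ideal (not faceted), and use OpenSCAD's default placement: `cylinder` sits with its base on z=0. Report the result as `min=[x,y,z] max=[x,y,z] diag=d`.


A = translate([-11.6, -13.4, 14.6]) cylinder(h=14.4, r=5.2) → bbox [-16.8,-18.6,14.6] .. [-6.4,-8.2,29]
B = cylinder(h=2.8, r=9.8) → bbox [-9.8,-9.8,0] .. [9.8,9.8,2.8]
lo = A.lo+B.lo = [-16.8-9.8, -18.6-9.8, 14.6+0] = [-26.600,-28.400,14.600]
hi = A.hi+B.hi = [-6.4+9.8, -8.2+9.8, 29+2.8] = [3.400,1.600,31.800]
diag = √(30²+30²+17.2²) = √2095.84 = 45.780

min=[-26.600,-28.400,14.600] max=[3.400,1.600,31.800] diag=45.780


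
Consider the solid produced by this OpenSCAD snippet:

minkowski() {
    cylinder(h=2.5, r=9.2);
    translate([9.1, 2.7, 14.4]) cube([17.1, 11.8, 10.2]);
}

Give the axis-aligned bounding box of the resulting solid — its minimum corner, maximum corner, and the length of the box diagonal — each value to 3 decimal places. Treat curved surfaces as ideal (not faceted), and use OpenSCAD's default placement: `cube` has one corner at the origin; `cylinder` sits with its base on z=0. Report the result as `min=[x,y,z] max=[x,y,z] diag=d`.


A = translate([9.1, 2.7, 14.4]) cube([17.1, 11.8, 10.2]) → bbox [9.1,2.7,14.4] .. [26.2,14.5,24.6]
B = cylinder(h=2.5, r=9.2) → bbox [-9.2,-9.2,0] .. [9.2,9.2,2.5]
lo = A.lo+B.lo = [9.1-9.2, 2.7-9.2, 14.4+0] = [-0.100,-6.500,14.400]
hi = A.hi+B.hi = [26.2+9.2, 14.5+9.2, 24.6+2.5] = [35.400,23.700,27.100]
diag = √(35.5²+30.2²+12.7²) = √2333.58 = 48.307

min=[-0.100,-6.500,14.400] max=[35.400,23.700,27.100] diag=48.307


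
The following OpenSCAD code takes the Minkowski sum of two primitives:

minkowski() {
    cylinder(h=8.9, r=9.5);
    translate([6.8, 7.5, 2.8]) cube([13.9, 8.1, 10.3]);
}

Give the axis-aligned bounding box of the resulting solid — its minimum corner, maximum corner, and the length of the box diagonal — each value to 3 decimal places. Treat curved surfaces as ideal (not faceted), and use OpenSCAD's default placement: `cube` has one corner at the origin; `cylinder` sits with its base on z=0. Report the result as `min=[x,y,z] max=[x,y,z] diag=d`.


A = translate([6.8, 7.5, 2.8]) cube([13.9, 8.1, 10.3]) → bbox [6.8,7.5,2.8] .. [20.7,15.6,13.1]
B = cylinder(h=8.9, r=9.5) → bbox [-9.5,-9.5,0] .. [9.5,9.5,8.9]
lo = A.lo+B.lo = [6.8-9.5, 7.5-9.5, 2.8+0] = [-2.700,-2.000,2.800]
hi = A.hi+B.hi = [20.7+9.5, 15.6+9.5, 13.1+8.9] = [30.200,25.100,22.000]
diag = √(32.9²+27.1²+19.2²) = √2185.46 = 46.749

min=[-2.700,-2.000,2.800] max=[30.200,25.100,22.000] diag=46.749


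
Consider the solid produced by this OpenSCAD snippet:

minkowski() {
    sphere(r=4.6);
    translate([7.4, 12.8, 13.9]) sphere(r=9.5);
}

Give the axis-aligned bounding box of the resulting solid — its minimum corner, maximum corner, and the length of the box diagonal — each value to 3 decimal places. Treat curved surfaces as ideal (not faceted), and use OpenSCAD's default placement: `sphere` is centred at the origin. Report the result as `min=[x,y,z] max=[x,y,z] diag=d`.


A = translate([7.4, 12.8, 13.9]) sphere(r=9.5) → bbox [-2.1,3.3,4.4] .. [16.9,22.3,23.4]
B = sphere(r=4.6) → bbox [-4.6,-4.6,-4.6] .. [4.6,4.6,4.6]
lo = A.lo+B.lo = [-2.1-4.6, 3.3-4.6, 4.4-4.6] = [-6.700,-1.300,-0.200]
hi = A.hi+B.hi = [16.9+4.6, 22.3+4.6, 23.4+4.6] = [21.500,26.900,28.000]
diag = √(28.2²+28.2²+28.2²) = √2385.72 = 48.844

min=[-6.700,-1.300,-0.200] max=[21.500,26.900,28.000] diag=48.844


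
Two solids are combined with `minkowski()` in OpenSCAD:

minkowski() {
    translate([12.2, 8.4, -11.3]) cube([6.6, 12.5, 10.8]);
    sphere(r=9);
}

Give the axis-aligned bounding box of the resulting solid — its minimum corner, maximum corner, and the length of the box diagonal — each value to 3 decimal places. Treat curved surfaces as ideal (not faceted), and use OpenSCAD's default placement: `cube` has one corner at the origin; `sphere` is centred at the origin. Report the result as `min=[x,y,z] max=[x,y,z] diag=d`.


A = translate([12.2, 8.4, -11.3]) cube([6.6, 12.5, 10.8]) → bbox [12.2,8.4,-11.3] .. [18.8,20.9,-0.5]
B = sphere(r=9) → bbox [-9,-9,-9] .. [9,9,9]
lo = A.lo+B.lo = [12.2-9, 8.4-9, -11.3-9] = [3.200,-0.600,-20.300]
hi = A.hi+B.hi = [18.8+9, 20.9+9, -0.5+9] = [27.800,29.900,8.500]
diag = √(24.6²+30.5²+28.8²) = √2364.85 = 48.630

min=[3.200,-0.600,-20.300] max=[27.800,29.900,8.500] diag=48.630


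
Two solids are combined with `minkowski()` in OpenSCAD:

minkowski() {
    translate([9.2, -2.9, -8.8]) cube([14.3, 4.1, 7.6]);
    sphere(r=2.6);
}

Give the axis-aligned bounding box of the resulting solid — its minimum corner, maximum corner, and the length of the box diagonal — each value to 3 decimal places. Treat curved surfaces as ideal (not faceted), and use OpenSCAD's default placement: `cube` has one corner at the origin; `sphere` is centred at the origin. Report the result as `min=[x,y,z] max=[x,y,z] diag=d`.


A = translate([9.2, -2.9, -8.8]) cube([14.3, 4.1, 7.6]) → bbox [9.2,-2.9,-8.8] .. [23.5,1.2,-1.2]
B = sphere(r=2.6) → bbox [-2.6,-2.6,-2.6] .. [2.6,2.6,2.6]
lo = A.lo+B.lo = [9.2-2.6, -2.9-2.6, -8.8-2.6] = [6.600,-5.500,-11.400]
hi = A.hi+B.hi = [23.5+2.6, 1.2+2.6, -1.2+2.6] = [26.100,3.800,1.400]
diag = √(19.5²+9.3²+12.8²) = √630.58 = 25.111

min=[6.600,-5.500,-11.400] max=[26.100,3.800,1.400] diag=25.111


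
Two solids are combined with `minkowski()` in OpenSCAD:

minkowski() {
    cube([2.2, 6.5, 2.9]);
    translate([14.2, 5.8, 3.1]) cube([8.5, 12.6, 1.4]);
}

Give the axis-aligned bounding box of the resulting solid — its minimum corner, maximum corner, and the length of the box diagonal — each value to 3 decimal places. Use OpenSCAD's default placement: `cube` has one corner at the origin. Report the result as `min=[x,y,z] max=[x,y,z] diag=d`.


A = translate([14.2, 5.8, 3.1]) cube([8.5, 12.6, 1.4]) → bbox [14.2,5.8,3.1] .. [22.7,18.4,4.5]
B = cube([2.2, 6.5, 2.9]) → bbox [0,0,0] .. [2.2,6.5,2.9]
lo = A.lo+B.lo = [14.2+0, 5.8+0, 3.1+0] = [14.200,5.800,3.100]
hi = A.hi+B.hi = [22.7+2.2, 18.4+6.5, 4.5+2.9] = [24.900,24.900,7.400]
diag = √(10.7²+19.1²+4.3²) = √497.79 = 22.311

min=[14.200,5.800,3.100] max=[24.900,24.900,7.400] diag=22.311


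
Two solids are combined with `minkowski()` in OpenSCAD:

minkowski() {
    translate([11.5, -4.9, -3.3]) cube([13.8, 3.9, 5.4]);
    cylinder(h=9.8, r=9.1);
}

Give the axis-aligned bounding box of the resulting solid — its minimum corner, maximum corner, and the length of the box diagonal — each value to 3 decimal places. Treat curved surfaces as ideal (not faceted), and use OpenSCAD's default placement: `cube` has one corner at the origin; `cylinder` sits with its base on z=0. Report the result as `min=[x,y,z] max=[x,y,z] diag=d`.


A = translate([11.5, -4.9, -3.3]) cube([13.8, 3.9, 5.4]) → bbox [11.5,-4.9,-3.3] .. [25.3,-1,2.1]
B = cylinder(h=9.8, r=9.1) → bbox [-9.1,-9.1,0] .. [9.1,9.1,9.8]
lo = A.lo+B.lo = [11.5-9.1, -4.9-9.1, -3.3+0] = [2.400,-14.000,-3.300]
hi = A.hi+B.hi = [25.3+9.1, -1+9.1, 2.1+9.8] = [34.400,8.100,11.900]
diag = √(32²+22.1²+15.2²) = √1743.45 = 41.755

min=[2.400,-14.000,-3.300] max=[34.400,8.100,11.900] diag=41.755


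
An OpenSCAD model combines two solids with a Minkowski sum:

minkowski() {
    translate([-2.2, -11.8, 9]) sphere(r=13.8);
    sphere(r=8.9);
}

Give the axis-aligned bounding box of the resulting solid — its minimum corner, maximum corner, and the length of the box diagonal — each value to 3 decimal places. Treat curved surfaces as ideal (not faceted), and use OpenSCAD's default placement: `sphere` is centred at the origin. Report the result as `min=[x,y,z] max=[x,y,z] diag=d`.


A = translate([-2.2, -11.8, 9]) sphere(r=13.8) → bbox [-16,-25.6,-4.8] .. [11.6,2,22.8]
B = sphere(r=8.9) → bbox [-8.9,-8.9,-8.9] .. [8.9,8.9,8.9]
lo = A.lo+B.lo = [-16-8.9, -25.6-8.9, -4.8-8.9] = [-24.900,-34.500,-13.700]
hi = A.hi+B.hi = [11.6+8.9, 2+8.9, 22.8+8.9] = [20.500,10.900,31.700]
diag = √(45.4²+45.4²+45.4²) = √6183.48 = 78.635

min=[-24.900,-34.500,-13.700] max=[20.500,10.900,31.700] diag=78.635


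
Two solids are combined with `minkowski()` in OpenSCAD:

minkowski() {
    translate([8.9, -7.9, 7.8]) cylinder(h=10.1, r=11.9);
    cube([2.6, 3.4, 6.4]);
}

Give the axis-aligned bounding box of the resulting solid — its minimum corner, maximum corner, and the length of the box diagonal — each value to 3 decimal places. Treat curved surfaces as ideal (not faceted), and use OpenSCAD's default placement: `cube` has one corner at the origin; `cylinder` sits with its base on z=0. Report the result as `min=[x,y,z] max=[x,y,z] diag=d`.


min=[-3.000,-19.800,7.800] max=[23.400,7.400,24.300] diag=41.341

A = translate([8.9, -7.9, 7.8]) cylinder(h=10.1, r=11.9) → bbox [-3,-19.8,7.8] .. [20.8,4,17.9]
B = cube([2.6, 3.4, 6.4]) → bbox [0,0,0] .. [2.6,3.4,6.4]
lo = A.lo+B.lo = [-3+0, -19.8+0, 7.8+0] = [-3.000,-19.800,7.800]
hi = A.hi+B.hi = [20.8+2.6, 4+3.4, 17.9+6.4] = [23.400,7.400,24.300]
diag = √(26.4²+27.2²+16.5²) = √1709.05 = 41.341


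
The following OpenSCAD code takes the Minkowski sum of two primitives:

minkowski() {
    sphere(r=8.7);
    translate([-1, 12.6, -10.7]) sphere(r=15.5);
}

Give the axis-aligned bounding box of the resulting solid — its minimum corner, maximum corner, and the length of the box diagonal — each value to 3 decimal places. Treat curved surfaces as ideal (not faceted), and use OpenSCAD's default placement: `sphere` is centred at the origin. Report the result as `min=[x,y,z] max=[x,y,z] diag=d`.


A = translate([-1, 12.6, -10.7]) sphere(r=15.5) → bbox [-16.5,-2.9,-26.2] .. [14.5,28.1,4.8]
B = sphere(r=8.7) → bbox [-8.7,-8.7,-8.7] .. [8.7,8.7,8.7]
lo = A.lo+B.lo = [-16.5-8.7, -2.9-8.7, -26.2-8.7] = [-25.200,-11.600,-34.900]
hi = A.hi+B.hi = [14.5+8.7, 28.1+8.7, 4.8+8.7] = [23.200,36.800,13.500]
diag = √(48.4²+48.4²+48.4²) = √7027.68 = 83.831

min=[-25.200,-11.600,-34.900] max=[23.200,36.800,13.500] diag=83.831


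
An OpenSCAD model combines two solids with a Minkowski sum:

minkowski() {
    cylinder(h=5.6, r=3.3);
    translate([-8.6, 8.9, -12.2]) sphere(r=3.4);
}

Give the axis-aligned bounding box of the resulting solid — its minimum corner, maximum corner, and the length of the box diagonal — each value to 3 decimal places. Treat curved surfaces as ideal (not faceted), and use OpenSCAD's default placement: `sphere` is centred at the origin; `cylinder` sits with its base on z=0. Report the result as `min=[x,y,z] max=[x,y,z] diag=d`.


A = translate([-8.6, 8.9, -12.2]) sphere(r=3.4) → bbox [-12,5.5,-15.6] .. [-5.2,12.3,-8.8]
B = cylinder(h=5.6, r=3.3) → bbox [-3.3,-3.3,0] .. [3.3,3.3,5.6]
lo = A.lo+B.lo = [-12-3.3, 5.5-3.3, -15.6+0] = [-15.300,2.200,-15.600]
hi = A.hi+B.hi = [-5.2+3.3, 12.3+3.3, -8.8+5.6] = [-1.900,15.600,-3.200]
diag = √(13.4²+13.4²+12.4²) = √512.88 = 22.647

min=[-15.300,2.200,-15.600] max=[-1.900,15.600,-3.200] diag=22.647


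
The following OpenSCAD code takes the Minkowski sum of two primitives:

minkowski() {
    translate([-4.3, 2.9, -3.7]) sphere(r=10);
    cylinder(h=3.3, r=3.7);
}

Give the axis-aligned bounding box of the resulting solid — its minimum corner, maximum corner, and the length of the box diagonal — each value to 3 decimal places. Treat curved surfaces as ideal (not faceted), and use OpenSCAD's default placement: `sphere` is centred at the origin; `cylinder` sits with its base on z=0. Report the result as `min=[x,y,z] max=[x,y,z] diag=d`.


min=[-18.000,-10.800,-13.700] max=[9.400,16.600,9.600] diag=45.215

A = translate([-4.3, 2.9, -3.7]) sphere(r=10) → bbox [-14.3,-7.1,-13.7] .. [5.7,12.9,6.3]
B = cylinder(h=3.3, r=3.7) → bbox [-3.7,-3.7,0] .. [3.7,3.7,3.3]
lo = A.lo+B.lo = [-14.3-3.7, -7.1-3.7, -13.7+0] = [-18.000,-10.800,-13.700]
hi = A.hi+B.hi = [5.7+3.7, 12.9+3.7, 6.3+3.3] = [9.400,16.600,9.600]
diag = √(27.4²+27.4²+23.3²) = √2044.41 = 45.215


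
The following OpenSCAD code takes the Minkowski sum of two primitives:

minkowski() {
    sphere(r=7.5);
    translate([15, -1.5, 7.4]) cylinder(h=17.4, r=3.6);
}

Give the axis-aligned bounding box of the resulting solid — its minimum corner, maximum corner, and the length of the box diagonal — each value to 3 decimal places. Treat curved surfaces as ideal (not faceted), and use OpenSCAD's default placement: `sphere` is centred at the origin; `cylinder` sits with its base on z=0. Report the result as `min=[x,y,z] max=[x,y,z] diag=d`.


A = translate([15, -1.5, 7.4]) cylinder(h=17.4, r=3.6) → bbox [11.4,-5.1,7.4] .. [18.6,2.1,24.8]
B = sphere(r=7.5) → bbox [-7.5,-7.5,-7.5] .. [7.5,7.5,7.5]
lo = A.lo+B.lo = [11.4-7.5, -5.1-7.5, 7.4-7.5] = [3.900,-12.600,-0.100]
hi = A.hi+B.hi = [18.6+7.5, 2.1+7.5, 24.8+7.5] = [26.100,9.600,32.300]
diag = √(22.2²+22.2²+32.4²) = √2035.44 = 45.116

min=[3.900,-12.600,-0.100] max=[26.100,9.600,32.300] diag=45.116


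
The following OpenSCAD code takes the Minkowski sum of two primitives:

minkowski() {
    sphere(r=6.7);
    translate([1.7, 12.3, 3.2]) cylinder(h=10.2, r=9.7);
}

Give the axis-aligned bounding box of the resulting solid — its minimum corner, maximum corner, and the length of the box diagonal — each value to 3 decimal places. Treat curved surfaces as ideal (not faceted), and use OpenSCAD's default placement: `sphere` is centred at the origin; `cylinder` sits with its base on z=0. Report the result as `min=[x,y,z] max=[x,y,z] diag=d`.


A = translate([1.7, 12.3, 3.2]) cylinder(h=10.2, r=9.7) → bbox [-8,2.6,3.2] .. [11.4,22,13.4]
B = sphere(r=6.7) → bbox [-6.7,-6.7,-6.7] .. [6.7,6.7,6.7]
lo = A.lo+B.lo = [-8-6.7, 2.6-6.7, 3.2-6.7] = [-14.700,-4.100,-3.500]
hi = A.hi+B.hi = [11.4+6.7, 22+6.7, 13.4+6.7] = [18.100,28.700,20.100]
diag = √(32.8²+32.8²+23.6²) = √2708.64 = 52.045

min=[-14.700,-4.100,-3.500] max=[18.100,28.700,20.100] diag=52.045
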